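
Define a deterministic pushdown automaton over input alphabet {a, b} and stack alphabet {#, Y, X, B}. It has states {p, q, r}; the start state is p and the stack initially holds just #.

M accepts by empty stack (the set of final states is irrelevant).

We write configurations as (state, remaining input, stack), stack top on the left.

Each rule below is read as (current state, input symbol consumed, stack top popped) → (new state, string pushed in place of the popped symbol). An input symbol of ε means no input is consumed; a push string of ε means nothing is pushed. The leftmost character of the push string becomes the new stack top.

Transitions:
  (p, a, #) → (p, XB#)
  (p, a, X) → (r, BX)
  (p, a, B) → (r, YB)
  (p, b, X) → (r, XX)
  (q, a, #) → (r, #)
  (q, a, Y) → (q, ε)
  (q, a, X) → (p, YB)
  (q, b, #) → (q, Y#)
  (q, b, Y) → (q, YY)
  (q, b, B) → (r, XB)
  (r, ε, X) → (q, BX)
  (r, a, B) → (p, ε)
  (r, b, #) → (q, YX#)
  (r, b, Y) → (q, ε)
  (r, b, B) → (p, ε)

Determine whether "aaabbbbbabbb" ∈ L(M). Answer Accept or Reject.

Reject

(p, aaabbbbbabbb, #)
  read a, top #: go to p, push XB# → (p, aabbbbbabbb, XB#)
  read a, top X: go to r, push BX → (r, abbbbbabbb, BXB#)
  read a, top B: go to p, push ε → (p, bbbbbabbb, XB#)
  read b, top X: go to r, push XX → (r, bbbbabbb, XXB#)
  ε-move, top X: go to q, push BX → (q, bbbbabbb, BXXB#)
  read b, top B: go to r, push XB → (r, bbbabbb, XBXXB#)
  ε-move, top X: go to q, push BX → (q, bbbabbb, BXBXXB#)
  read b, top B: go to r, push XB → (r, bbabbb, XBXBXXB#)
  ε-move, top X: go to q, push BX → (q, bbabbb, BXBXBXXB#)
  read b, top B: go to r, push XB → (r, babbb, XBXBXBXXB#)
  ε-move, top X: go to q, push BX → (q, babbb, BXBXBXBXXB#)
  read b, top B: go to r, push XB → (r, abbb, XBXBXBXBXXB#)
  ε-move, top X: go to q, push BX → (q, abbb, BXBXBXBXBXXB#)
No transition applies at (q, abbb, BXBXBXBXBXXB#); input not fully consumed.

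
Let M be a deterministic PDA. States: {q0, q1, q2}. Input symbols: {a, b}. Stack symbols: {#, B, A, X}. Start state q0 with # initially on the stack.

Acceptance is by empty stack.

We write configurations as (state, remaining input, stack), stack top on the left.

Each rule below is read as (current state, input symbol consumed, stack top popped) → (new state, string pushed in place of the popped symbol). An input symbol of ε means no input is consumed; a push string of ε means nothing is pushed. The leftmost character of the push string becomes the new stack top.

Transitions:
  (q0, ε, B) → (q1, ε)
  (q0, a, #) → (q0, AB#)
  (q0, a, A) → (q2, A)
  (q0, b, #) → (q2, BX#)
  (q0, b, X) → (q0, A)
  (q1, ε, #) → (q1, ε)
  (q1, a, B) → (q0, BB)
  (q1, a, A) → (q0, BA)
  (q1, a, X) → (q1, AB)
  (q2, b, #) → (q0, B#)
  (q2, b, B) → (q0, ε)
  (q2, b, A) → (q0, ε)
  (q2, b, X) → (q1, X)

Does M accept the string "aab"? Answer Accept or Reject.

Accept

(q0, aab, #) ⊢ (q0, ab, AB#) ⊢ (q2, b, AB#) ⊢ (q0, ε, B#) ⊢ (q1, ε, #) ⊢ (q1, ε, ε)
All input consumed and the stack is empty.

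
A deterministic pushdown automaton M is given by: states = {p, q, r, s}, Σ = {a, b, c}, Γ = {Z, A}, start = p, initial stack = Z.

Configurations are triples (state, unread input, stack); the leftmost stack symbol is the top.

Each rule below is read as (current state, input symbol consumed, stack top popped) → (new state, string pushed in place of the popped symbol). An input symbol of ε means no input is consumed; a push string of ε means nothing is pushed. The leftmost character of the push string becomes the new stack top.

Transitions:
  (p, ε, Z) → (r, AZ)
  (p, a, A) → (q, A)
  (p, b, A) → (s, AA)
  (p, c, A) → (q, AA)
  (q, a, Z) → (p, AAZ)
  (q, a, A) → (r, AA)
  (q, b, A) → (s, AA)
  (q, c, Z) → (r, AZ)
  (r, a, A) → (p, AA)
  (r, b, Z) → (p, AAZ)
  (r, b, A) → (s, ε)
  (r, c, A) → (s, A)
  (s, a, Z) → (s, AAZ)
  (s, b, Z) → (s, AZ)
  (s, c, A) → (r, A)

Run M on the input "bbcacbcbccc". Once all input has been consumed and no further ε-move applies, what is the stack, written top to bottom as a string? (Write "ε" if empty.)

(p, bbcacbcbccc, Z)
  ε-move, top Z: go to r, push AZ → (r, bbcacbcbccc, AZ)
  read b, top A: go to s, push ε → (s, bcacbcbccc, Z)
  read b, top Z: go to s, push AZ → (s, cacbcbccc, AZ)
  read c, top A: go to r, push A → (r, acbcbccc, AZ)
  read a, top A: go to p, push AA → (p, cbcbccc, AAZ)
  read c, top A: go to q, push AA → (q, bcbccc, AAAZ)
  read b, top A: go to s, push AA → (s, cbccc, AAAAZ)
  read c, top A: go to r, push A → (r, bccc, AAAAZ)
  read b, top A: go to s, push ε → (s, ccc, AAAZ)
  read c, top A: go to r, push A → (r, cc, AAAZ)
  read c, top A: go to s, push A → (s, c, AAAZ)
  read c, top A: go to r, push A → (r, ε, AAAZ)
All input consumed in state r with stack AAAZ.

AAAZ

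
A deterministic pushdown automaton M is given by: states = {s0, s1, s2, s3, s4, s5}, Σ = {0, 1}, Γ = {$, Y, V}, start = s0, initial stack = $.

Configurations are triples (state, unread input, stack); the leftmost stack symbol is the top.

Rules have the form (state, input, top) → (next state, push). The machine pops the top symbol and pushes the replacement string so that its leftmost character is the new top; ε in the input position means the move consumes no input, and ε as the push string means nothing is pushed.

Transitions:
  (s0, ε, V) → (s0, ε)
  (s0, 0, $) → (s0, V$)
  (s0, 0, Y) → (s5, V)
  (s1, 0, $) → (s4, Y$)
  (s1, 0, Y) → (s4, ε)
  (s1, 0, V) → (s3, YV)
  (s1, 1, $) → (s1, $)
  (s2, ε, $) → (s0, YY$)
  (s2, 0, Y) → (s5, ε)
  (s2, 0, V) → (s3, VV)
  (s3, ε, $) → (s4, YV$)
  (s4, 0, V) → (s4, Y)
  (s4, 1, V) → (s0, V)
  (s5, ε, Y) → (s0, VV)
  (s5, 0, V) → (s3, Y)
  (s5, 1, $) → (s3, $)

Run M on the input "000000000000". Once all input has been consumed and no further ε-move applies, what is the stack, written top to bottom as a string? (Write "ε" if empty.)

$

(s0, 000000000000, $) ⊢ (s0, 00000000000, V$) ⊢ (s0, 00000000000, $) ⊢ (s0, 0000000000, V$) ⊢ (s0, 0000000000, $) ⊢ (s0, 000000000, V$) ⊢ (s0, 000000000, $) ⊢ (s0, 00000000, V$) ⊢ (s0, 00000000, $) ⊢ (s0, 0000000, V$) ⊢ (s0, 0000000, $) ⊢ (s0, 000000, V$) ⊢ (s0, 000000, $) ⊢ (s0, 00000, V$) ⊢ (s0, 00000, $) ⊢ (s0, 0000, V$) ⊢ (s0, 0000, $) ⊢ (s0, 000, V$) ⊢ (s0, 000, $) ⊢ (s0, 00, V$) ⊢ (s0, 00, $) ⊢ (s0, 0, V$) ⊢ (s0, 0, $) ⊢ (s0, ε, V$) ⊢ (s0, ε, $)
All input consumed in state s0 with stack $.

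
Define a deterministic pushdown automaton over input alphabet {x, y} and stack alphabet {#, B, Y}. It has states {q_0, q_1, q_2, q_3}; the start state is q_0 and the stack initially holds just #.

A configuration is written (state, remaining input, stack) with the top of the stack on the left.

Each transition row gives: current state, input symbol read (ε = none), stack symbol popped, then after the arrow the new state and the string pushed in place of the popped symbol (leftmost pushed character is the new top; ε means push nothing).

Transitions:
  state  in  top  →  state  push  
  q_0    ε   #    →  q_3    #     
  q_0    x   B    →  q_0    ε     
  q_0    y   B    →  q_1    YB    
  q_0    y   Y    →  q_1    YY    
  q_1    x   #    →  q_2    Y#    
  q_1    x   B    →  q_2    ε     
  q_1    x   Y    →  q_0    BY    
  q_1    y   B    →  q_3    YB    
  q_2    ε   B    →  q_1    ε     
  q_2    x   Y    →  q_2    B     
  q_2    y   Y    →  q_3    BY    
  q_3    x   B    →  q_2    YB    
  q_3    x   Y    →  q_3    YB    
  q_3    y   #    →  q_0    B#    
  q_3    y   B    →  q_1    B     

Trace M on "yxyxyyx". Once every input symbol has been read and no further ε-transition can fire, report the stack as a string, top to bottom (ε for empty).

(q_0, yxyxyyx, #)
  ε-move, top #: go to q_3, push # → (q_3, yxyxyyx, #)
  read y, top #: go to q_0, push B# → (q_0, xyxyyx, B#)
  read x, top B: go to q_0, push ε → (q_0, yxyyx, #)
  ε-move, top #: go to q_3, push # → (q_3, yxyyx, #)
  read y, top #: go to q_0, push B# → (q_0, xyyx, B#)
  read x, top B: go to q_0, push ε → (q_0, yyx, #)
  ε-move, top #: go to q_3, push # → (q_3, yyx, #)
  read y, top #: go to q_0, push B# → (q_0, yx, B#)
  read y, top B: go to q_1, push YB → (q_1, x, YB#)
  read x, top Y: go to q_0, push BY → (q_0, ε, BYB#)
All input consumed in state q_0 with stack BYB#.

BYB#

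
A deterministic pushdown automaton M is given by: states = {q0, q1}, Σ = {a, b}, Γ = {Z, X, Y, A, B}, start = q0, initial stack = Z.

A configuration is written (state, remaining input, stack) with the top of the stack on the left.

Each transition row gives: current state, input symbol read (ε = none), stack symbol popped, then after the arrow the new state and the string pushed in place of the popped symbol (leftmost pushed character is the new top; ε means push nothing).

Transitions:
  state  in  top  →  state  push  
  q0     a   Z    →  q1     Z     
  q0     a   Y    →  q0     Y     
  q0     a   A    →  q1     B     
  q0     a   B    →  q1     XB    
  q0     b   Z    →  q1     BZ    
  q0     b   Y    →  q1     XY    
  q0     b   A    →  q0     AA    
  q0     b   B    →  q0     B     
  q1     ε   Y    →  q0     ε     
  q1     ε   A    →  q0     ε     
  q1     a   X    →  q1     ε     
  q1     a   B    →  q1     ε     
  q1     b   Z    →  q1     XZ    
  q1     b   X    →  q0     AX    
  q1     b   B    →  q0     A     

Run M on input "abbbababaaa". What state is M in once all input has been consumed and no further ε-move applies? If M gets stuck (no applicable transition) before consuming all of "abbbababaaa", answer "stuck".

stuck

(q0, abbbababaaa, Z) ⊢ (q1, bbbababaaa, Z) ⊢ (q1, bbababaaa, XZ) ⊢ (q0, bababaaa, AXZ) ⊢ (q0, ababaaa, AAXZ) ⊢ (q1, babaaa, BAXZ) ⊢ (q0, abaaa, AAXZ) ⊢ (q1, baaa, BAXZ) ⊢ (q0, aaa, AAXZ) ⊢ (q1, aa, BAXZ) ⊢ (q1, a, AXZ) ⊢ (q0, a, XZ)
No transition for (q0, a, top X); M blocks with input a remaining.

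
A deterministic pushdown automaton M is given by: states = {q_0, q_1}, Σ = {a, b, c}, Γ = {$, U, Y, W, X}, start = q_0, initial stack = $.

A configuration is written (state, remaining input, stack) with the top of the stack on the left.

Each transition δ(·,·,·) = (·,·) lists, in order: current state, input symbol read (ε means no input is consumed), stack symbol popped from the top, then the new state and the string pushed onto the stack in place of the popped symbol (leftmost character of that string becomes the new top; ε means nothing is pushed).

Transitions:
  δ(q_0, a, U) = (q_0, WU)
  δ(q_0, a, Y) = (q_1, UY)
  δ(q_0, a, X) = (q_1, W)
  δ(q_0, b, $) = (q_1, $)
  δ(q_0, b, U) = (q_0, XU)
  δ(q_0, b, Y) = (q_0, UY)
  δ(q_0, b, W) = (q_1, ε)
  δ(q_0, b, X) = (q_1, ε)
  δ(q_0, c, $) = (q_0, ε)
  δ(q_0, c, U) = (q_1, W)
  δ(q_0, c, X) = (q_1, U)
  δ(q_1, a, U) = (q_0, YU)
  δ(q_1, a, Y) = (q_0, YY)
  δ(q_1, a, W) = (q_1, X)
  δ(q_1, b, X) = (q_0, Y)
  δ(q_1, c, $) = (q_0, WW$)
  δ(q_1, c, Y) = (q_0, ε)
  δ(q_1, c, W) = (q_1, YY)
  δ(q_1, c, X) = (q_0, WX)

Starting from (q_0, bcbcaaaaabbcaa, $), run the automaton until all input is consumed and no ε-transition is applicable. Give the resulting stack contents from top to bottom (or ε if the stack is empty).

UYUUYUYUYYY$

(q_0, bcbcaaaaabbcaa, $)
  read b, top $: go to q_1, push $ → (q_1, cbcaaaaabbcaa, $)
  read c, top $: go to q_0, push WW$ → (q_0, bcaaaaabbcaa, WW$)
  read b, top W: go to q_1, push ε → (q_1, caaaaabbcaa, W$)
  read c, top W: go to q_1, push YY → (q_1, aaaaabbcaa, YY$)
  read a, top Y: go to q_0, push YY → (q_0, aaaabbcaa, YYY$)
  read a, top Y: go to q_1, push UY → (q_1, aaabbcaa, UYYY$)
  read a, top U: go to q_0, push YU → (q_0, aabbcaa, YUYYY$)
  read a, top Y: go to q_1, push UY → (q_1, abbcaa, UYUYYY$)
  read a, top U: go to q_0, push YU → (q_0, bbcaa, YUYUYYY$)
  read b, top Y: go to q_0, push UY → (q_0, bcaa, UYUYUYYY$)
  read b, top U: go to q_0, push XU → (q_0, caa, XUYUYUYYY$)
  read c, top X: go to q_1, push U → (q_1, aa, UUYUYUYYY$)
  read a, top U: go to q_0, push YU → (q_0, a, YUUYUYUYYY$)
  read a, top Y: go to q_1, push UY → (q_1, ε, UYUUYUYUYYY$)
All input consumed in state q_1 with stack UYUUYUYUYYY$.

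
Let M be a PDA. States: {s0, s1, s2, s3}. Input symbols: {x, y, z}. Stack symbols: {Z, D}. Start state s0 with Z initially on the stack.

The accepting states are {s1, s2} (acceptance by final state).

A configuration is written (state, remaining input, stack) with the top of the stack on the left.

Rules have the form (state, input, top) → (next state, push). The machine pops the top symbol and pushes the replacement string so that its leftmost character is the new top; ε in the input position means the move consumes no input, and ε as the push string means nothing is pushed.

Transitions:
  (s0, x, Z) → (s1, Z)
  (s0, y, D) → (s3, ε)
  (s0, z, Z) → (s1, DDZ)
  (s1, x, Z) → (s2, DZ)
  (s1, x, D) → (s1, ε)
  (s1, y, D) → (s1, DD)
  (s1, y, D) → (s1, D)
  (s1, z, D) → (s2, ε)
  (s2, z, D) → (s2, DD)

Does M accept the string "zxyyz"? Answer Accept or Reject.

One accepting computation: (s0, zxyyz, Z) ⊢ (s1, xyyz, DDZ) ⊢ (s1, yyz, DZ) ⊢ (s1, yz, DDZ) ⊢ (s1, z, DDDZ) ⊢ (s2, ε, DDZ)
All input consumed and state s2 ∈ F.

Accept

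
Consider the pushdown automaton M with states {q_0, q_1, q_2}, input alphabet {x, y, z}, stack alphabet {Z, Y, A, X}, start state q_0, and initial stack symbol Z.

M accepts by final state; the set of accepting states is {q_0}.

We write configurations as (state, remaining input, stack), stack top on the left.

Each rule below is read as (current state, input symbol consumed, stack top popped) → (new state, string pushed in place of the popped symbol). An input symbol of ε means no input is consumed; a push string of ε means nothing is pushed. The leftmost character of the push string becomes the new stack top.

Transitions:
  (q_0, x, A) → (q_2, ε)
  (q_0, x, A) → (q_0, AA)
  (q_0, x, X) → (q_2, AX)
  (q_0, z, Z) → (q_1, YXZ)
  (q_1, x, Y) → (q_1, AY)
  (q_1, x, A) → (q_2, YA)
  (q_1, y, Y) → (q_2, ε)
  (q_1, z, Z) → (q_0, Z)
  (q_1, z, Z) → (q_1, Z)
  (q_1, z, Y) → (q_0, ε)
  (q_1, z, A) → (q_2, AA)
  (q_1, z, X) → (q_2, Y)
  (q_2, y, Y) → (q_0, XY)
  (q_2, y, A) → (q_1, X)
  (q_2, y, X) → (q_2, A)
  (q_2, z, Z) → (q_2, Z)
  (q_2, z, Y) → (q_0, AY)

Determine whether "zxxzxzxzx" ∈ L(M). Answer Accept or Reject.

One accepting computation: (q_0, zxxzxzxzx, Z) ⊢ (q_1, xxzxzxzx, YXZ) ⊢ (q_1, xzxzxzx, AYXZ) ⊢ (q_2, zxzxzx, YAYXZ) ⊢ (q_0, xzxzx, AYAYXZ) ⊢ (q_2, zxzx, YAYXZ) ⊢ (q_0, xzx, AYAYXZ) ⊢ (q_2, zx, YAYXZ) ⊢ (q_0, x, AYAYXZ) ⊢ (q_0, ε, AAYAYXZ)
All input consumed and state q_0 ∈ F.

Accept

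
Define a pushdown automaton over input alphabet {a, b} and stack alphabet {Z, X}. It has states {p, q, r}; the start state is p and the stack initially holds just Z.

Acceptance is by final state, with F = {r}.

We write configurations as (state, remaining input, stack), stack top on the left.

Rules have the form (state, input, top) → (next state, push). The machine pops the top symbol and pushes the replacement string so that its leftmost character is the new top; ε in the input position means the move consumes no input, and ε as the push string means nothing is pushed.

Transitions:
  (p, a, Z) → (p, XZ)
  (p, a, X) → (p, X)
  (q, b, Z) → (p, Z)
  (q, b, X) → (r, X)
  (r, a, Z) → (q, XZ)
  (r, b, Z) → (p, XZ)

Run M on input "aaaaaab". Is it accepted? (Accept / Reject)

Reject

No computation consumes all input and reaches a final state.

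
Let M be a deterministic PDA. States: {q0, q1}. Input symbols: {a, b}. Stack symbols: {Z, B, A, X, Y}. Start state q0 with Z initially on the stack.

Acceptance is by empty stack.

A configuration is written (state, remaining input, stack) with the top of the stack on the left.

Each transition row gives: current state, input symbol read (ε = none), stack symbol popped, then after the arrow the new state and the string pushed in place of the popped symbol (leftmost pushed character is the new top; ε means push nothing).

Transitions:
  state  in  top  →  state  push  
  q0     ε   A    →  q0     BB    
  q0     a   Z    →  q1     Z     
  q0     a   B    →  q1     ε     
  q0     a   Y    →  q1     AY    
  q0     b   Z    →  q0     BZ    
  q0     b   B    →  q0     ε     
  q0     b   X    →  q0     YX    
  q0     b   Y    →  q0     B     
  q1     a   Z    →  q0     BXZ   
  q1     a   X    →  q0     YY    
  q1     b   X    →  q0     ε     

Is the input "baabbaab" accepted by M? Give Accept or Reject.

(q0, baabbaab, Z)
  read b, top Z: go to q0, push BZ → (q0, aabbaab, BZ)
  read a, top B: go to q1, push ε → (q1, abbaab, Z)
  read a, top Z: go to q0, push BXZ → (q0, bbaab, BXZ)
  read b, top B: go to q0, push ε → (q0, baab, XZ)
  read b, top X: go to q0, push YX → (q0, aab, YXZ)
  read a, top Y: go to q1, push AY → (q1, ab, AYXZ)
No transition applies at (q1, ab, AYXZ); input not fully consumed.

Reject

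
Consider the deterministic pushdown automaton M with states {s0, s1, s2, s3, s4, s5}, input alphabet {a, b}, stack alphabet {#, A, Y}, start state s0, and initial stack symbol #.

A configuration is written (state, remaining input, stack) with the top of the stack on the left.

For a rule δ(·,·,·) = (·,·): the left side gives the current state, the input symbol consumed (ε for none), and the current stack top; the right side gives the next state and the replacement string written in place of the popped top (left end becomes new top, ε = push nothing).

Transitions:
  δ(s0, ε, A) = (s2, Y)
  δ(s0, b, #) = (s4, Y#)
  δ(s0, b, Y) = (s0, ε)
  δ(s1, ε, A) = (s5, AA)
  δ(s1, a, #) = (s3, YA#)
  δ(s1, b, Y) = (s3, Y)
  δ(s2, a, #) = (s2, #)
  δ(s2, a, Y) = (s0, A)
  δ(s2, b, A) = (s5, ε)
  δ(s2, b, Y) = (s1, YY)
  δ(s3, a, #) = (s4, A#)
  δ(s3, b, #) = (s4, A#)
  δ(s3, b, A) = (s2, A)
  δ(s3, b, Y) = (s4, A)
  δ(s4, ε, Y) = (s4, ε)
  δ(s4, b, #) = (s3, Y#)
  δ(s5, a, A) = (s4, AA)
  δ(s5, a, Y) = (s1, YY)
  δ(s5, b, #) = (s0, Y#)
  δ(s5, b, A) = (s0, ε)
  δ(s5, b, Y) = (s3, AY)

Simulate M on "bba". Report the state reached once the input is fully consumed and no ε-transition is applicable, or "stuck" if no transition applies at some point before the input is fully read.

(s0, bba, #)
  read b, top #: go to s4, push Y# → (s4, ba, Y#)
  ε-move, top Y: go to s4, push ε → (s4, ba, #)
  read b, top #: go to s3, push Y# → (s3, a, Y#)
No transition for (s3, a, top Y); M blocks with input a remaining.

stuck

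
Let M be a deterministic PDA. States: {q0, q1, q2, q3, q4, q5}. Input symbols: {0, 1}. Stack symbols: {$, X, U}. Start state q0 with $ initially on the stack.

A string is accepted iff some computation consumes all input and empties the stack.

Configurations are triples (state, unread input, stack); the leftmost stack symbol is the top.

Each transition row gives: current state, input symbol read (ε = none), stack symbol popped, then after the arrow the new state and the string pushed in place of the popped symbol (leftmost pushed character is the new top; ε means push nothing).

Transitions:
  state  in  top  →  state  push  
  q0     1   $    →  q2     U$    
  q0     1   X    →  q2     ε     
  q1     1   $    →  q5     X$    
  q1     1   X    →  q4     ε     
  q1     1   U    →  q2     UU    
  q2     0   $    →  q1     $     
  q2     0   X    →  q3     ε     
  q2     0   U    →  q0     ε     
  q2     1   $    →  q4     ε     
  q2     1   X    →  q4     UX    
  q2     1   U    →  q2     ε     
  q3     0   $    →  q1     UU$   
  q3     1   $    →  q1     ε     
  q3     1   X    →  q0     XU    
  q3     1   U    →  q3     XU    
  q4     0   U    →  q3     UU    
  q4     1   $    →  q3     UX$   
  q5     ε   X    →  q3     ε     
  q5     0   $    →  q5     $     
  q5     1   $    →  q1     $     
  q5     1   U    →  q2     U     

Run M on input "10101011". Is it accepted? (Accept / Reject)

(q0, 10101011, $)
  read 1, top $: go to q2, push U$ → (q2, 0101011, U$)
  read 0, top U: go to q0, push ε → (q0, 101011, $)
  read 1, top $: go to q2, push U$ → (q2, 01011, U$)
  read 0, top U: go to q0, push ε → (q0, 1011, $)
  read 1, top $: go to q2, push U$ → (q2, 011, U$)
  read 0, top U: go to q0, push ε → (q0, 11, $)
  read 1, top $: go to q2, push U$ → (q2, 1, U$)
  read 1, top U: go to q2, push ε → (q2, ε, $)
All input consumed; stack is $, not empty, and no further ε-move applies.

Reject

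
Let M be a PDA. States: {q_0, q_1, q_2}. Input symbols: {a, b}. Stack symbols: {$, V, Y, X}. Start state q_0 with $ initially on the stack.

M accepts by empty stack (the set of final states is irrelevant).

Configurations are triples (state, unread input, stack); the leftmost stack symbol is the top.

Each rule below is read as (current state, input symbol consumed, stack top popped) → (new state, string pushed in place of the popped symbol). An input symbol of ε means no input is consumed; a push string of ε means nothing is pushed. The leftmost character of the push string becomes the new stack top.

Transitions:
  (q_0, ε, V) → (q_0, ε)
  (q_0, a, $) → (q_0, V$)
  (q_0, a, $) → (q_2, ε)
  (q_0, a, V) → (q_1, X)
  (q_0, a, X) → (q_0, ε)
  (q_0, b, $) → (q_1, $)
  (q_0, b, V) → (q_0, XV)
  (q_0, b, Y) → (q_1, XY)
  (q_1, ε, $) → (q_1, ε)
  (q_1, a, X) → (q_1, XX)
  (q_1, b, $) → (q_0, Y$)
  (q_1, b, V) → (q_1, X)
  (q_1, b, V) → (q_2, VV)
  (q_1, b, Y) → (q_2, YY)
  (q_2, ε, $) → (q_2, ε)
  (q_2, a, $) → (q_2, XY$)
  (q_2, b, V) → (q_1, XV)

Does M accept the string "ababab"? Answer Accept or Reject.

Accept

One accepting computation: (q_0, ababab, $) ⊢ (q_0, babab, V$) ⊢ (q_0, abab, XV$) ⊢ (q_0, bab, V$) ⊢ (q_0, ab, XV$) ⊢ (q_0, b, V$) ⊢ (q_0, b, $) ⊢ (q_1, ε, $) ⊢ (q_1, ε, ε)
All input consumed and the stack is empty.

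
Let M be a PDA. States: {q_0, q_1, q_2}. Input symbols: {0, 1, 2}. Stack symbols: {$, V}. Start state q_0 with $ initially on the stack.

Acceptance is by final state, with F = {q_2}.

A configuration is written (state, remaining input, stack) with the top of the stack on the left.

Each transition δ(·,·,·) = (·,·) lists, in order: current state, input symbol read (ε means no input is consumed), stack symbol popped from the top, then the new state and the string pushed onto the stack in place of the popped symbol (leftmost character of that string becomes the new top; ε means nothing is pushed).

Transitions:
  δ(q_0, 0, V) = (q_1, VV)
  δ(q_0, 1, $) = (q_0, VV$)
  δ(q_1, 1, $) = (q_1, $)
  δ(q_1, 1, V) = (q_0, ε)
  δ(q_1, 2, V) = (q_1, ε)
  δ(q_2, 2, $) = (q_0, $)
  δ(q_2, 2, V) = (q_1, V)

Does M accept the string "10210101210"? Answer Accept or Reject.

No computation consumes all input and reaches a final state.

Reject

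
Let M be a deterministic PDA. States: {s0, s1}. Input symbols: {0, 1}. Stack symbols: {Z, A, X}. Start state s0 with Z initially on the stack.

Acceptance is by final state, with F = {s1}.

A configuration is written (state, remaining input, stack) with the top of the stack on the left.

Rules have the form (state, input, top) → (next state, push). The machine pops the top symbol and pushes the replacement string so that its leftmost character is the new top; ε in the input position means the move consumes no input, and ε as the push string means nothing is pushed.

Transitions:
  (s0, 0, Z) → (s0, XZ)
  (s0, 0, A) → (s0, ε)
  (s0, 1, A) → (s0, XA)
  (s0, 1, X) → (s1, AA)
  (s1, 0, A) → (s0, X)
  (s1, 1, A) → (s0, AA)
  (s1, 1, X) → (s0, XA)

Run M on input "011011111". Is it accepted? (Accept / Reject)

(s0, 011011111, Z)
  read 0, top Z: go to s0, push XZ → (s0, 11011111, XZ)
  read 1, top X: go to s1, push AA → (s1, 1011111, AAZ)
  read 1, top A: go to s0, push AA → (s0, 011111, AAAZ)
  read 0, top A: go to s0, push ε → (s0, 11111, AAZ)
  read 1, top A: go to s0, push XA → (s0, 1111, XAAZ)
  read 1, top X: go to s1, push AA → (s1, 111, AAAAZ)
  read 1, top A: go to s0, push AA → (s0, 11, AAAAAZ)
  read 1, top A: go to s0, push XA → (s0, 1, XAAAAAZ)
  read 1, top X: go to s1, push AA → (s1, ε, AAAAAAAZ)
All input consumed; state s1 ∈ F.

Accept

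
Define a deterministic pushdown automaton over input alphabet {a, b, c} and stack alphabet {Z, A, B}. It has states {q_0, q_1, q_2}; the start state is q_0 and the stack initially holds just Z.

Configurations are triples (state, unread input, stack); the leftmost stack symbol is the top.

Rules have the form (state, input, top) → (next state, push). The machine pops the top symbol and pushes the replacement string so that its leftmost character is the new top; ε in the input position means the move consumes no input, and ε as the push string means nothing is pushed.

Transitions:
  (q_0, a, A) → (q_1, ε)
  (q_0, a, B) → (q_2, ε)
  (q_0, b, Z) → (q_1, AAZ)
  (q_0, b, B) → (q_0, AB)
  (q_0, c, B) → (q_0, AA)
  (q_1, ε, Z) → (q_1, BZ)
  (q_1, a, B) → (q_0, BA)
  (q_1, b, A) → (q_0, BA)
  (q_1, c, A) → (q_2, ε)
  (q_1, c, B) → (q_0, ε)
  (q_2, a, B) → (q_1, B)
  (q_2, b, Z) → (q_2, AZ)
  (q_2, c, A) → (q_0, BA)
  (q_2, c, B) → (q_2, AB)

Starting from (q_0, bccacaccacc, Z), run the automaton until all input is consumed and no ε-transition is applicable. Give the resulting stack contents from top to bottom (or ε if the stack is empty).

BAZ

(q_0, bccacaccacc, Z)
  read b, top Z: go to q_1, push AAZ → (q_1, ccacaccacc, AAZ)
  read c, top A: go to q_2, push ε → (q_2, cacaccacc, AZ)
  read c, top A: go to q_0, push BA → (q_0, acaccacc, BAZ)
  read a, top B: go to q_2, push ε → (q_2, caccacc, AZ)
  read c, top A: go to q_0, push BA → (q_0, accacc, BAZ)
  read a, top B: go to q_2, push ε → (q_2, ccacc, AZ)
  read c, top A: go to q_0, push BA → (q_0, cacc, BAZ)
  read c, top B: go to q_0, push AA → (q_0, acc, AAAZ)
  read a, top A: go to q_1, push ε → (q_1, cc, AAZ)
  read c, top A: go to q_2, push ε → (q_2, c, AZ)
  read c, top A: go to q_0, push BA → (q_0, ε, BAZ)
All input consumed in state q_0 with stack BAZ.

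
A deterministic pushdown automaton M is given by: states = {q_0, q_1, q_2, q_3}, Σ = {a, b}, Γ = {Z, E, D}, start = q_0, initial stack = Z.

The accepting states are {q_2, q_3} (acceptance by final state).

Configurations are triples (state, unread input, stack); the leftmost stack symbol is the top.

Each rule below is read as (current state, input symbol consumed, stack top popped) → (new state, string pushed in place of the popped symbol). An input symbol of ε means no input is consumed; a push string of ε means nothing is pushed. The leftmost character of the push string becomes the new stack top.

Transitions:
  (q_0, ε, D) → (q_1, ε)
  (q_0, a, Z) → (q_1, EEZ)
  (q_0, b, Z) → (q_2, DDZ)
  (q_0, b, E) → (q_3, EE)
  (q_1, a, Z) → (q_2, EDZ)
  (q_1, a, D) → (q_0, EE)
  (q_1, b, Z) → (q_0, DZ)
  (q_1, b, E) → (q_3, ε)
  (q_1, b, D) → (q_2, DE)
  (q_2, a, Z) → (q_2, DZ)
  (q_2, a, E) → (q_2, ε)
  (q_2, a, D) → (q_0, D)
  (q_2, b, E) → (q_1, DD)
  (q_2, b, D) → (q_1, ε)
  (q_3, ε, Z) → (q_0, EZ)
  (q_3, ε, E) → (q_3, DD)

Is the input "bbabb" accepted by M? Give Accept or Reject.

Reject

(q_0, bbabb, Z) ⊢ (q_2, babb, DDZ) ⊢ (q_1, abb, DZ) ⊢ (q_0, bb, EEZ) ⊢ (q_3, b, EEEZ) ⊢ (q_3, b, DDEEZ)
No transition applies at (q_3, b, DDEEZ); input not fully consumed.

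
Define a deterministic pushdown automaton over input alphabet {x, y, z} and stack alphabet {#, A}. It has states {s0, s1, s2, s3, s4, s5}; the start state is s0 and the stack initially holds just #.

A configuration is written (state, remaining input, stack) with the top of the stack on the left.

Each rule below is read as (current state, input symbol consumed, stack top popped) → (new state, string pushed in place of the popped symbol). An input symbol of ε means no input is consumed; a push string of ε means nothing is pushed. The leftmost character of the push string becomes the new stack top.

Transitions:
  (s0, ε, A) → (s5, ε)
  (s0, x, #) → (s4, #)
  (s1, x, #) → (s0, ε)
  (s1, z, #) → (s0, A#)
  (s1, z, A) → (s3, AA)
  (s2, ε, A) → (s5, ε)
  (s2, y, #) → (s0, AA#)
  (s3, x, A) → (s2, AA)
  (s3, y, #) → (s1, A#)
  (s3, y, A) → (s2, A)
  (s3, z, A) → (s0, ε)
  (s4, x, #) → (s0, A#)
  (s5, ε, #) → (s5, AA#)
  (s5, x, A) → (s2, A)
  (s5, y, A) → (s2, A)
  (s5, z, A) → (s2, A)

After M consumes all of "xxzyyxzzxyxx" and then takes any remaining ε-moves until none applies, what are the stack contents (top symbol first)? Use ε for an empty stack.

(s0, xxzyyxzzxyxx, #)
  read x, top #: go to s4, push # → (s4, xzyyxzzxyxx, #)
  read x, top #: go to s0, push A# → (s0, zyyxzzxyxx, A#)
  ε-move, top A: go to s5, push ε → (s5, zyyxzzxyxx, #)
  ε-move, top #: go to s5, push AA# → (s5, zyyxzzxyxx, AA#)
  read z, top A: go to s2, push A → (s2, yyxzzxyxx, AA#)
  ε-move, top A: go to s5, push ε → (s5, yyxzzxyxx, A#)
  read y, top A: go to s2, push A → (s2, yxzzxyxx, A#)
  ε-move, top A: go to s5, push ε → (s5, yxzzxyxx, #)
  ε-move, top #: go to s5, push AA# → (s5, yxzzxyxx, AA#)
  read y, top A: go to s2, push A → (s2, xzzxyxx, AA#)
  ε-move, top A: go to s5, push ε → (s5, xzzxyxx, A#)
  read x, top A: go to s2, push A → (s2, zzxyxx, A#)
  ε-move, top A: go to s5, push ε → (s5, zzxyxx, #)
  ε-move, top #: go to s5, push AA# → (s5, zzxyxx, AA#)
  read z, top A: go to s2, push A → (s2, zxyxx, AA#)
  ε-move, top A: go to s5, push ε → (s5, zxyxx, A#)
  read z, top A: go to s2, push A → (s2, xyxx, A#)
  ε-move, top A: go to s5, push ε → (s5, xyxx, #)
  ε-move, top #: go to s5, push AA# → (s5, xyxx, AA#)
  read x, top A: go to s2, push A → (s2, yxx, AA#)
  ε-move, top A: go to s5, push ε → (s5, yxx, A#)
  read y, top A: go to s2, push A → (s2, xx, A#)
  ε-move, top A: go to s5, push ε → (s5, xx, #)
  ε-move, top #: go to s5, push AA# → (s5, xx, AA#)
  read x, top A: go to s2, push A → (s2, x, AA#)
  ε-move, top A: go to s5, push ε → (s5, x, A#)
  read x, top A: go to s2, push A → (s2, ε, A#)
  ε-move, top A: go to s5, push ε → (s5, ε, #)
  ε-move, top #: go to s5, push AA# → (s5, ε, AA#)
All input consumed in state s5 with stack AA#.

AA#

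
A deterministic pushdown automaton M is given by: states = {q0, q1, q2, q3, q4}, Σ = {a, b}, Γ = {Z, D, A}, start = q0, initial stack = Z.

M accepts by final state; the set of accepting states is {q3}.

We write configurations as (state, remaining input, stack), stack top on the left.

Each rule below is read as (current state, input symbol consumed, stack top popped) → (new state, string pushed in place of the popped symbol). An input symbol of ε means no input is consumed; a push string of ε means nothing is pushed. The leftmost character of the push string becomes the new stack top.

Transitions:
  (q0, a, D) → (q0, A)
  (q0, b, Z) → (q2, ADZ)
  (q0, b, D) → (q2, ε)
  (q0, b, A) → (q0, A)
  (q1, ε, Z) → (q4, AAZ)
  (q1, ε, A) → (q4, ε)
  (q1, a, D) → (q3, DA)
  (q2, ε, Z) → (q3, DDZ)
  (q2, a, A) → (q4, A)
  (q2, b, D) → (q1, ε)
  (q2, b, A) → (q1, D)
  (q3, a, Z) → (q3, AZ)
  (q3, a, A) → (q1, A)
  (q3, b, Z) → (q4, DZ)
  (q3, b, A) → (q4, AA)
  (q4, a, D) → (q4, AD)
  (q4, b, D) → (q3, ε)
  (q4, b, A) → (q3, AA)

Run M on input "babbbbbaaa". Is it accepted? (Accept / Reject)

Reject

(q0, babbbbbaaa, Z)
  read b, top Z: go to q2, push ADZ → (q2, abbbbbaaa, ADZ)
  read a, top A: go to q4, push A → (q4, bbbbbaaa, ADZ)
  read b, top A: go to q3, push AA → (q3, bbbbaaa, AADZ)
  read b, top A: go to q4, push AA → (q4, bbbaaa, AAADZ)
  read b, top A: go to q3, push AA → (q3, bbaaa, AAAADZ)
  read b, top A: go to q4, push AA → (q4, baaa, AAAAADZ)
  read b, top A: go to q3, push AA → (q3, aaa, AAAAAADZ)
  read a, top A: go to q1, push A → (q1, aa, AAAAAADZ)
  ε-move, top A: go to q4, push ε → (q4, aa, AAAAADZ)
No transition applies at (q4, aa, AAAAADZ); input not fully consumed.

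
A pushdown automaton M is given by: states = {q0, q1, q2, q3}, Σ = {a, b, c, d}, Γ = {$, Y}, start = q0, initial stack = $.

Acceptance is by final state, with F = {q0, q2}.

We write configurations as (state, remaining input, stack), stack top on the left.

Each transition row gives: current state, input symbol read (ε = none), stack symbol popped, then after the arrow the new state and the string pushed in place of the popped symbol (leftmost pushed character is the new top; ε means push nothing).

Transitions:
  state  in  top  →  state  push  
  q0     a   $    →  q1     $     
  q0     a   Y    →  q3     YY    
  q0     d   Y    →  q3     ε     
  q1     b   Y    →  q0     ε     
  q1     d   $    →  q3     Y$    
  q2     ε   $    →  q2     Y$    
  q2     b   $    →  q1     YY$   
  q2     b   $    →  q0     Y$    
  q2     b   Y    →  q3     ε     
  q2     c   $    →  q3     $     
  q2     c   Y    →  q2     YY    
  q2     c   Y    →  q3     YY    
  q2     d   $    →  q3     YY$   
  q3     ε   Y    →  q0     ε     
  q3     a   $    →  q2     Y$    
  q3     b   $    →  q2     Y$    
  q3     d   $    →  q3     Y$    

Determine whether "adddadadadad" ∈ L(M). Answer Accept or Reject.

Reject

No computation consumes all input and reaches a final state.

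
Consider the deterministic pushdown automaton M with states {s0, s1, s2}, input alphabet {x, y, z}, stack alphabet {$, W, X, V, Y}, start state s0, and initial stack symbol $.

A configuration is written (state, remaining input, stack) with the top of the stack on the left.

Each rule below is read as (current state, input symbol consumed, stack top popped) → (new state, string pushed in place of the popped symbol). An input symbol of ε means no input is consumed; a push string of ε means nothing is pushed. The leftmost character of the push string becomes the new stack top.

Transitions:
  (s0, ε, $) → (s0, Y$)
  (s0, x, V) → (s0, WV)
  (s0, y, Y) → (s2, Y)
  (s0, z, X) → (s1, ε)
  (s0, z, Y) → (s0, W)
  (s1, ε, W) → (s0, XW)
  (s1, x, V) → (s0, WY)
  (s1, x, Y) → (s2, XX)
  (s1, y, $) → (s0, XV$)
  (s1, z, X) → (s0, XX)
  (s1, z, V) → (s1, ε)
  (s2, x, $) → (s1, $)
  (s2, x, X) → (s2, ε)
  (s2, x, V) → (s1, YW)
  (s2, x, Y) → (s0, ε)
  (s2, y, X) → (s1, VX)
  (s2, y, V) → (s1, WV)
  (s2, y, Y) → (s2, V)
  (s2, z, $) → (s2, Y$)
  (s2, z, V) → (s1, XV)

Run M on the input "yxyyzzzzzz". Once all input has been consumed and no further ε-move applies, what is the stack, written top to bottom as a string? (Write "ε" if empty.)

(s0, yxyyzzzzzz, $)
  ε-move, top $: go to s0, push Y$ → (s0, yxyyzzzzzz, Y$)
  read y, top Y: go to s2, push Y → (s2, xyyzzzzzz, Y$)
  read x, top Y: go to s0, push ε → (s0, yyzzzzzz, $)
  ε-move, top $: go to s0, push Y$ → (s0, yyzzzzzz, Y$)
  read y, top Y: go to s2, push Y → (s2, yzzzzzz, Y$)
  read y, top Y: go to s2, push V → (s2, zzzzzz, V$)
  read z, top V: go to s1, push XV → (s1, zzzzz, XV$)
  read z, top X: go to s0, push XX → (s0, zzzz, XXV$)
  read z, top X: go to s1, push ε → (s1, zzz, XV$)
  read z, top X: go to s0, push XX → (s0, zz, XXV$)
  read z, top X: go to s1, push ε → (s1, z, XV$)
  read z, top X: go to s0, push XX → (s0, ε, XXV$)
All input consumed in state s0 with stack XXV$.

XXV$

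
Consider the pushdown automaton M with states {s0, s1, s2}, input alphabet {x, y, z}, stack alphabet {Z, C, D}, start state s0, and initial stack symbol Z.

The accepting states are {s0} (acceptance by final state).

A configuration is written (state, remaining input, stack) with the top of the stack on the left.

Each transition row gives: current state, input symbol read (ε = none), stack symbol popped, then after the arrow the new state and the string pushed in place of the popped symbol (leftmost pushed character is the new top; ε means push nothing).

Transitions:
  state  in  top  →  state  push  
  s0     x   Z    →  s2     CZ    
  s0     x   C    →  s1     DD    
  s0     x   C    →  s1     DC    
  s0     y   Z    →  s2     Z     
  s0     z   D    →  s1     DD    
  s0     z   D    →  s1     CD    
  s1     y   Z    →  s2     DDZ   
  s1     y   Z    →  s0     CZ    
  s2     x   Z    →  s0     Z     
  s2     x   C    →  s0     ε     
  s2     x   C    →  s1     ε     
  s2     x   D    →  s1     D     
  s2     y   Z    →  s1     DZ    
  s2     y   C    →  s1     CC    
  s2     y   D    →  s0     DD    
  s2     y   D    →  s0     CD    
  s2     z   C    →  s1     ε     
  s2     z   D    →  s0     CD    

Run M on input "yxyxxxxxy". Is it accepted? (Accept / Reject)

Accept

One accepting computation: (s0, yxyxxxxxy, Z) ⊢ (s2, xyxxxxxy, Z) ⊢ (s0, yxxxxxy, Z) ⊢ (s2, xxxxxy, Z) ⊢ (s0, xxxxy, Z) ⊢ (s2, xxxy, CZ) ⊢ (s0, xxy, Z) ⊢ (s2, xy, CZ) ⊢ (s1, y, Z) ⊢ (s0, ε, CZ)
All input consumed and state s0 ∈ F.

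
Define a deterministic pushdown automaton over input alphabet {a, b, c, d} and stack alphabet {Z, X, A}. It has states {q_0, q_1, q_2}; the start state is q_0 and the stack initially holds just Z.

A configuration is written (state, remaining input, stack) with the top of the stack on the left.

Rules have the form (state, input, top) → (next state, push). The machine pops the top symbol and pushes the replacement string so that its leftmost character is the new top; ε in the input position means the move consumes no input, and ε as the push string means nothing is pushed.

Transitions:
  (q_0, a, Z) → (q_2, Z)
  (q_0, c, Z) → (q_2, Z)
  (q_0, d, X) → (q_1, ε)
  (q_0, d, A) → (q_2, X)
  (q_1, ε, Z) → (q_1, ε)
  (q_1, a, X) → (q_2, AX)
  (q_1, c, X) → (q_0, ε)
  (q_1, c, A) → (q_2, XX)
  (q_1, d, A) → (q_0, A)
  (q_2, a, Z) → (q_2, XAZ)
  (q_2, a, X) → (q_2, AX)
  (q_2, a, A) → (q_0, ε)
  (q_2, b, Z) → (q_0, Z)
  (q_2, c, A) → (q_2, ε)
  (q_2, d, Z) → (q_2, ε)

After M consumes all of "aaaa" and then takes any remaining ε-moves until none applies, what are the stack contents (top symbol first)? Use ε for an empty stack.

(q_0, aaaa, Z)
  read a, top Z: go to q_2, push Z → (q_2, aaa, Z)
  read a, top Z: go to q_2, push XAZ → (q_2, aa, XAZ)
  read a, top X: go to q_2, push AX → (q_2, a, AXAZ)
  read a, top A: go to q_0, push ε → (q_0, ε, XAZ)
All input consumed in state q_0 with stack XAZ.

XAZ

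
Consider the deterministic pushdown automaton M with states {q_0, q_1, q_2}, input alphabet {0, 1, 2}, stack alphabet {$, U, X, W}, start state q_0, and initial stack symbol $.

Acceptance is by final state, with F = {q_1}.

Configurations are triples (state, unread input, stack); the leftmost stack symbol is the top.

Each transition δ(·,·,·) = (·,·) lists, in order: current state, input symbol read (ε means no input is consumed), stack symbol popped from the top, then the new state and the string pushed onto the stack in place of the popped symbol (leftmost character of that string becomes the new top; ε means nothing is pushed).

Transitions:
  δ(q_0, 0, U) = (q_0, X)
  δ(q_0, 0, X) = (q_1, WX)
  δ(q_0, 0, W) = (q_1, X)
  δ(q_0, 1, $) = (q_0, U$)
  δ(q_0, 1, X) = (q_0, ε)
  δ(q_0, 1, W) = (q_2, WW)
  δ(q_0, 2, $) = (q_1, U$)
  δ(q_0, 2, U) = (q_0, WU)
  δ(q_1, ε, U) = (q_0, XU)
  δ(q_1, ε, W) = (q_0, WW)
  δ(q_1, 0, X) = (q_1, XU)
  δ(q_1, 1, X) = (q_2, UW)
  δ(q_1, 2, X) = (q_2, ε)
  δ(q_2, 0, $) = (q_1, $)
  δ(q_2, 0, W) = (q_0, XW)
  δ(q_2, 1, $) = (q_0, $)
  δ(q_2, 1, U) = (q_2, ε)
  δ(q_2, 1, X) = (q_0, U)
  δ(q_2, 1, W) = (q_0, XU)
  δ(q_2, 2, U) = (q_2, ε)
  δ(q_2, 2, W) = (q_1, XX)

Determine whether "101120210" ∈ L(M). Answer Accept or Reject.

(q_0, 101120210, $)
  read 1, top $: go to q_0, push U$ → (q_0, 01120210, U$)
  read 0, top U: go to q_0, push X → (q_0, 1120210, X$)
  read 1, top X: go to q_0, push ε → (q_0, 120210, $)
  read 1, top $: go to q_0, push U$ → (q_0, 20210, U$)
  read 2, top U: go to q_0, push WU → (q_0, 0210, WU$)
  read 0, top W: go to q_1, push X → (q_1, 210, XU$)
  read 2, top X: go to q_2, push ε → (q_2, 10, U$)
  read 1, top U: go to q_2, push ε → (q_2, 0, $)
  read 0, top $: go to q_1, push $ → (q_1, ε, $)
All input consumed; state q_1 ∈ F.

Accept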